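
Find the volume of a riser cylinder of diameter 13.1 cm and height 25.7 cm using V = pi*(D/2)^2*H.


Formula: V = pi * (D/2)^2 * H  (cylinder volume)
Radius = D/2 = 13.1/2 = 6.55 cm
V = pi * 6.55^2 * 25.7 = 3463.9020 cm^3

Answer: 3463.9020 cm^3


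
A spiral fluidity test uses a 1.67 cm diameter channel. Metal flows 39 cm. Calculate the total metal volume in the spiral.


Formula: V = pi * (d/2)^2 * L  (cylinder volume)
Radius = 1.67/2 = 0.835 cm
V = pi * 0.835^2 * 39 = 85.4255 cm^3


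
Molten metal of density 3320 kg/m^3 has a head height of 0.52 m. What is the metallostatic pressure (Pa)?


Formula: P = rho * g * h
rho * g = 3320 * 9.81 = 32569.2 N/m^3
P = 32569.2 * 0.52 = 16935.9840 Pa


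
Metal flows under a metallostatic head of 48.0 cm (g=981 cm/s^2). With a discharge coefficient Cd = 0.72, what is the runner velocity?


Formula: v = Cd * sqrt(2 * g * h)  (Torricelli with discharge coefficient)
2*g*h = 2 * 981 * 48.0 = 94176.0 cm^2/s^2
sqrt(94176.0) = 306.88108 cm/s
v = 0.72 * 306.88108 = 220.9544 cm/s

Answer: 220.9544 cm/s


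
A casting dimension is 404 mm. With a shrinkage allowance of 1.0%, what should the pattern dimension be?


Formula: L_pattern = L_casting * (1 + shrinkage_rate/100)
Shrinkage factor = 1 + 1.0/100 = 1.01
L_pattern = 404 mm * 1.01 = 408.0400 mm

Final answer: 408.0400 mm


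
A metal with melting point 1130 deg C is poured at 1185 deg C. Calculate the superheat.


Formula: Superheat = T_pour - T_melt
Superheat = 1185 - 1130 = 55 deg C

55 deg C


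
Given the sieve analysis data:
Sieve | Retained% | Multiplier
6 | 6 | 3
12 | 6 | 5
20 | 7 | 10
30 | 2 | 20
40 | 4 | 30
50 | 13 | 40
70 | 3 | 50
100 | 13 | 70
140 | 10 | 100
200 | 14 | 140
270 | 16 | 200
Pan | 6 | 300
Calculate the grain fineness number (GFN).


Formula: GFN = sum(pct * multiplier) / sum(pct)
sum(pct * multiplier) = 9818
sum(pct) = 100
GFN = 9818 / 100 = 98.18

Final answer: 98.18


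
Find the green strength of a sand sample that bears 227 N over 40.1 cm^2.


Formula: Compressive Strength = Force / Area
Strength = 227 N / 40.1 cm^2 = 5.6608 N/cm^2

Answer: 5.6608 N/cm^2


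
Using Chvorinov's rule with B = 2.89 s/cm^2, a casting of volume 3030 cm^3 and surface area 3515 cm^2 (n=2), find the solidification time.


Formula: t_s = B * (V/A)^n  (Chvorinov's rule, n=2)
Modulus M = V/A = 3030/3515 = 0.862020 cm
M^2 = 0.862020^2 = 0.743078 cm^2
t_s = 2.89 * 0.743078 = 2.1475 s


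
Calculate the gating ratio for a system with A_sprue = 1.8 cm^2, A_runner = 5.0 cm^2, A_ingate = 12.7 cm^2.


Sprue:Runner:Ingate = 1 : 5.0/1.8 : 12.7/1.8 = 1:2.78:7.06

Answer: 1:2.78:7.06


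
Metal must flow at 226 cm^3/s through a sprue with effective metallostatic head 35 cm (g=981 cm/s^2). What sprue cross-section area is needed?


Formula: v = sqrt(2*g*h), A = Q/v
Velocity: v = sqrt(2 * 981 * 35) = sqrt(68670) = 262.0496 cm/s
Sprue area: A = Q / v = 226 / 262.0496 = 0.8624 cm^2

Final answer: 0.8624 cm^2


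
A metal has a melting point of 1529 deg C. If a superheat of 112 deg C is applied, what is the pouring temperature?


Formula: T_pour = T_melt + Superheat
T_pour = 1529 + 112 = 1641 deg C


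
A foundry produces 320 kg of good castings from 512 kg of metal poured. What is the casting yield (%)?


Formula: Casting Yield = (W_good / W_total) * 100
Yield = (320 kg / 512 kg) * 100 = 62.5000%

Final answer: 62.5000%


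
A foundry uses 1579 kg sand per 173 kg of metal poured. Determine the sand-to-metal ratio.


Formula: Sand-to-Metal Ratio = W_sand / W_metal
Ratio = 1579 kg / 173 kg = 9.1272

Answer: 9.1272


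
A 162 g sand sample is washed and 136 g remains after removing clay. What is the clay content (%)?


Formula: Clay% = (W_total - W_washed) / W_total * 100
Clay mass = 162 - 136 = 26 g
Clay% = 26 / 162 * 100 = 16.0494%

16.0494%


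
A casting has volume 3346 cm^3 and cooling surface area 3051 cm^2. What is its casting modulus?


Formula: Casting Modulus M = V / A
M = 3346 cm^3 / 3051 cm^2 = 1.0967 cm


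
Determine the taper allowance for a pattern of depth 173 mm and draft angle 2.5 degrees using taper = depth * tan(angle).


Formula: taper = depth * tan(draft_angle)
tan(2.5 deg) = 0.0436609
taper = 173 mm * 0.0436609 = 7.5533 mm

Final answer: 7.5533 mm


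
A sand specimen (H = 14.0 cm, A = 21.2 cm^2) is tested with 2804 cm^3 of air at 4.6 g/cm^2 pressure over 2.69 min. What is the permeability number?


Formula: Permeability Number P = (V * H) / (p * A * t)
Numerator: V * H = 2804 * 14.0 = 39256.0
Denominator: p * A * t = 4.6 * 21.2 * 2.69 = 262.3288
P = 39256.0 / 262.3288 = 149.6443

149.6443


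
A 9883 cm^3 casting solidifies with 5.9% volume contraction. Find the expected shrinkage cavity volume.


Formula: V_shrink = V_casting * shrinkage_pct / 100
V_shrink = 9883 cm^3 * 5.9 / 100 = 583.0970 cm^3

Final answer: 583.0970 cm^3


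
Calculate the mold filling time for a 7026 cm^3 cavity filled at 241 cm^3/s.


Formula: t_fill = V_mold / Q_flow
t = 7026 cm^3 / 241 cm^3/s = 29.1535 s

29.1535 s


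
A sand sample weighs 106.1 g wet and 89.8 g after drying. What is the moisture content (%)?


Formula: MC = (W_wet - W_dry) / W_wet * 100
Water mass = 106.1 - 89.8 = 16.3 g
MC = 16.3 / 106.1 * 100 = 15.3629%


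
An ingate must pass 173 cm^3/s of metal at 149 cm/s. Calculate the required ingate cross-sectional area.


Formula: A_ingate = Q / v  (continuity equation)
A = 173 cm^3/s / 149 cm/s = 1.1611 cm^2

Final answer: 1.1611 cm^2


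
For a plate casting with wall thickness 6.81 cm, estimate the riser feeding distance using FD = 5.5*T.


Formula: FD = 5.5 * T  (riser feeding-distance rule)
FD = 5.5 * 6.81 cm = 37.4550 cm


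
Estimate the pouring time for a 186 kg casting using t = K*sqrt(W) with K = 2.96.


Formula: t = K * sqrt(W)
sqrt(W) = sqrt(186) = 13.63818
t = 2.96 * 13.63818 = 40.3690 s

Final answer: 40.3690 s


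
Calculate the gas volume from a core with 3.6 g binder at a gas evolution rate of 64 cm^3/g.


Formula: V_gas = W_binder * gas_evolution_rate
V = 3.6 g * 64 cm^3/g = 230.4000 cm^3

Final answer: 230.4000 cm^3


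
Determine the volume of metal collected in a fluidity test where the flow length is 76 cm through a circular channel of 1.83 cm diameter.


Formula: V = pi * (d/2)^2 * L  (cylinder volume)
Radius = 1.83/2 = 0.915 cm
V = pi * 0.915^2 * 76 = 199.8967 cm^3

199.8967 cm^3


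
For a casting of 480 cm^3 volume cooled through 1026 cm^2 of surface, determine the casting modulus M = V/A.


Formula: Casting Modulus M = V / A
M = 480 cm^3 / 1026 cm^2 = 0.4678 cm

0.4678 cm


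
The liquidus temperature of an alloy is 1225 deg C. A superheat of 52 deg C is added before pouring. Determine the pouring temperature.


Formula: T_pour = T_melt + Superheat
T_pour = 1225 + 52 = 1277 deg C


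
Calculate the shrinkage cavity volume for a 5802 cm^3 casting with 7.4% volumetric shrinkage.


Formula: V_shrink = V_casting * shrinkage_pct / 100
V_shrink = 5802 cm^3 * 7.4 / 100 = 429.3480 cm^3

429.3480 cm^3


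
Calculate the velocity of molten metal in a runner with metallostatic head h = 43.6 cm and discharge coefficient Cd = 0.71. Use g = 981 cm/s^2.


Formula: v = Cd * sqrt(2 * g * h)  (Torricelli with discharge coefficient)
2*g*h = 2 * 981 * 43.6 = 85543.2 cm^2/s^2
sqrt(85543.2) = 292.47769 cm/s
v = 0.71 * 292.47769 = 207.6592 cm/s


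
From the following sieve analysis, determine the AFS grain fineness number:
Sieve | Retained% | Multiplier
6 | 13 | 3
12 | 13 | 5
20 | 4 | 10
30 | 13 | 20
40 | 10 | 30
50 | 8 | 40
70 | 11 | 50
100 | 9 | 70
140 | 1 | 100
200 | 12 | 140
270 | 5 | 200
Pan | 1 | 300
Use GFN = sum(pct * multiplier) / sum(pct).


Formula: GFN = sum(pct * multiplier) / sum(pct)
sum(pct * multiplier) = 5284
sum(pct) = 100
GFN = 5284 / 100 = 52.84

Answer: 52.84


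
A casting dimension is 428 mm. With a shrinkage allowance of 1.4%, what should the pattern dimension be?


Formula: L_pattern = L_casting * (1 + shrinkage_rate/100)
Shrinkage factor = 1 + 1.4/100 = 1.014
L_pattern = 428 mm * 1.014 = 433.9920 mm

433.9920 mm


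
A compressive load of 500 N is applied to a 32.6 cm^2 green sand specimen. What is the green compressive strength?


Formula: Compressive Strength = Force / Area
Strength = 500 N / 32.6 cm^2 = 15.3374 N/cm^2

Final answer: 15.3374 N/cm^2


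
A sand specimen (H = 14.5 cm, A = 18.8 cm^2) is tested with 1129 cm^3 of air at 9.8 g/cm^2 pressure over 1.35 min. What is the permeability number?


Formula: Permeability Number P = (V * H) / (p * A * t)
Numerator: V * H = 1129 * 14.5 = 16370.5
Denominator: p * A * t = 9.8 * 18.8 * 1.35 = 248.724
P = 16370.5 / 248.724 = 65.8179


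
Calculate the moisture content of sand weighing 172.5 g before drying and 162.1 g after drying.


Formula: MC = (W_wet - W_dry) / W_wet * 100
Water mass = 172.5 - 162.1 = 10.4 g
MC = 10.4 / 172.5 * 100 = 6.0290%

Final answer: 6.0290%


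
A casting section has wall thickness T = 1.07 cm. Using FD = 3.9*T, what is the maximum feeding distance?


Formula: FD = 3.9 * T  (riser feeding-distance rule)
FD = 3.9 * 1.07 cm = 4.1730 cm


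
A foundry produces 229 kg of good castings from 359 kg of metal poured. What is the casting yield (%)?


Formula: Casting Yield = (W_good / W_total) * 100
Yield = (229 kg / 359 kg) * 100 = 63.7883%

63.7883%


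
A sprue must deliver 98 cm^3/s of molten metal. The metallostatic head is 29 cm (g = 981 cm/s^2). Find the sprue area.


Formula: v = sqrt(2*g*h), A = Q/v
Velocity: v = sqrt(2 * 981 * 29) = sqrt(56898) = 238.5330 cm/s
Sprue area: A = Q / v = 98 / 238.5330 = 0.4108 cm^2

Answer: 0.4108 cm^2


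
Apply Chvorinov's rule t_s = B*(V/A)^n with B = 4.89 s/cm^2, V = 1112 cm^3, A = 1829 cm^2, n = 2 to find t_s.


Formula: t_s = B * (V/A)^n  (Chvorinov's rule, n=2)
Modulus M = V/A = 1112/1829 = 0.607983 cm
M^2 = 0.607983^2 = 0.369643 cm^2
t_s = 4.89 * 0.369643 = 1.8076 s

Answer: 1.8076 s


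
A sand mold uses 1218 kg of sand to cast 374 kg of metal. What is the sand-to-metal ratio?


Formula: Sand-to-Metal Ratio = W_sand / W_metal
Ratio = 1218 kg / 374 kg = 3.2567

Final answer: 3.2567


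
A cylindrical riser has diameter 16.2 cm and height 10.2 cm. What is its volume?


Formula: V = pi * (D/2)^2 * H  (cylinder volume)
Radius = D/2 = 16.2/2 = 8.1 cm
V = pi * 8.1^2 * 10.2 = 2102.4229 cm^3


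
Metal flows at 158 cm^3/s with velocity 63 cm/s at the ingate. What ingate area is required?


Formula: A_ingate = Q / v  (continuity equation)
A = 158 cm^3/s / 63 cm/s = 2.5079 cm^2

2.5079 cm^2


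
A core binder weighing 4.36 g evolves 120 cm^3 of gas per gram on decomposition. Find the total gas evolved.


Formula: V_gas = W_binder * gas_evolution_rate
V = 4.36 g * 120 cm^3/g = 523.2000 cm^3


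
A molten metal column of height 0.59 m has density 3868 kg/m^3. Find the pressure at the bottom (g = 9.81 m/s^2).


Formula: P = rho * g * h
rho * g = 3868 * 9.81 = 37945.08 N/m^3
P = 37945.08 * 0.59 = 22387.5972 Pa

Final answer: 22387.5972 Pa


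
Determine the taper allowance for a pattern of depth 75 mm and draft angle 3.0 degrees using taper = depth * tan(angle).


Formula: taper = depth * tan(draft_angle)
tan(3.0 deg) = 0.0524078
taper = 75 mm * 0.0524078 = 3.9306 mm


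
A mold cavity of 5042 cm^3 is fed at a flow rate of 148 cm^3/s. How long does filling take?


Formula: t_fill = V_mold / Q_flow
t = 5042 cm^3 / 148 cm^3/s = 34.0676 s

Final answer: 34.0676 s


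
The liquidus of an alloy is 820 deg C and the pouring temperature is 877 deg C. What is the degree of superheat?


Formula: Superheat = T_pour - T_melt
Superheat = 877 - 820 = 57 deg C


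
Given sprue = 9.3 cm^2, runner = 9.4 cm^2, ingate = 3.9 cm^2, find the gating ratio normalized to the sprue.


Sprue:Runner:Ingate = 1 : 9.4/9.3 : 3.9/9.3 = 1:1.01:0.42

Answer: 1:1.01:0.42


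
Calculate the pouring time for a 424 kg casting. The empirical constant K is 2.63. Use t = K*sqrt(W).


Formula: t = K * sqrt(W)
sqrt(W) = sqrt(424) = 20.59126
t = 2.63 * 20.59126 = 54.1550 s

Answer: 54.1550 s


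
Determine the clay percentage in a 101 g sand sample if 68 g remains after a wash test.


Formula: Clay% = (W_total - W_washed) / W_total * 100
Clay mass = 101 - 68 = 33 g
Clay% = 33 / 101 * 100 = 32.6733%


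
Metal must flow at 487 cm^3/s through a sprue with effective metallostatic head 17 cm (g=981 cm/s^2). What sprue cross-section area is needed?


Formula: v = sqrt(2*g*h), A = Q/v
Velocity: v = sqrt(2 * 981 * 17) = sqrt(33354) = 182.6308 cm/s
Sprue area: A = Q / v = 487 / 182.6308 = 2.6666 cm^2

Final answer: 2.6666 cm^2


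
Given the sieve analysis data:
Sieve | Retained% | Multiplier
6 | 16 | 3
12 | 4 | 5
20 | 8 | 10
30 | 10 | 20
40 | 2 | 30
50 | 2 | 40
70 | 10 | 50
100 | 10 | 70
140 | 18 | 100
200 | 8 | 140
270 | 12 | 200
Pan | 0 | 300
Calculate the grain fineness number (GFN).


Formula: GFN = sum(pct * multiplier) / sum(pct)
sum(pct * multiplier) = 7008
sum(pct) = 100
GFN = 7008 / 100 = 70.08


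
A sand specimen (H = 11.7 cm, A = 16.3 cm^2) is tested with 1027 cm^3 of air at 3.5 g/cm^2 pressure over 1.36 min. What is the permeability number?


Formula: Permeability Number P = (V * H) / (p * A * t)
Numerator: V * H = 1027 * 11.7 = 12015.9
Denominator: p * A * t = 3.5 * 16.3 * 1.36 = 77.588
P = 12015.9 / 77.588 = 154.8680

Answer: 154.8680


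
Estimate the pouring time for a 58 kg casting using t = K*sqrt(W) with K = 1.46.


Formula: t = K * sqrt(W)
sqrt(W) = sqrt(58) = 7.61577
t = 1.46 * 7.61577 = 11.1190 s

Final answer: 11.1190 s


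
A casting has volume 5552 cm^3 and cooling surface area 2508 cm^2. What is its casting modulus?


Formula: Casting Modulus M = V / A
M = 5552 cm^3 / 2508 cm^2 = 2.2137 cm

Answer: 2.2137 cm


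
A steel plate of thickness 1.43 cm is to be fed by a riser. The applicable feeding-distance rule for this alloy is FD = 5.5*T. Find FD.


Formula: FD = 5.5 * T  (riser feeding-distance rule)
FD = 5.5 * 1.43 cm = 7.8650 cm

Answer: 7.8650 cm


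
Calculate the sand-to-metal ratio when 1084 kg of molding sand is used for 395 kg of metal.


Formula: Sand-to-Metal Ratio = W_sand / W_metal
Ratio = 1084 kg / 395 kg = 2.7443

Answer: 2.7443


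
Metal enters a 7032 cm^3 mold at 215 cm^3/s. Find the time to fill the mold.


Formula: t_fill = V_mold / Q_flow
t = 7032 cm^3 / 215 cm^3/s = 32.7070 s

Final answer: 32.7070 s


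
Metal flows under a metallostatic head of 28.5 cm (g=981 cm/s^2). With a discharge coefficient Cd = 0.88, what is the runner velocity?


Formula: v = Cd * sqrt(2 * g * h)  (Torricelli with discharge coefficient)
2*g*h = 2 * 981 * 28.5 = 55917.0 cm^2/s^2
sqrt(55917.0) = 236.46776 cm/s
v = 0.88 * 236.46776 = 208.0916 cm/s


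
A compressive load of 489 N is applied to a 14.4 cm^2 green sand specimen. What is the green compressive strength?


Formula: Compressive Strength = Force / Area
Strength = 489 N / 14.4 cm^2 = 33.9583 N/cm^2

33.9583 N/cm^2


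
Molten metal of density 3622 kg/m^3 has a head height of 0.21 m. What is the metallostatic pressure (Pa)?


Formula: P = rho * g * h
rho * g = 3622 * 9.81 = 35531.82 N/m^3
P = 35531.82 * 0.21 = 7461.6822 Pa

7461.6822 Pa


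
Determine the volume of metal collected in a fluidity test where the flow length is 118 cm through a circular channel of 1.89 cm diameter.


Formula: V = pi * (d/2)^2 * L  (cylinder volume)
Radius = 1.89/2 = 0.945 cm
V = pi * 0.945^2 * 118 = 331.0515 cm^3

Answer: 331.0515 cm^3


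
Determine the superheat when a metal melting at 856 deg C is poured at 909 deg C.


Formula: Superheat = T_pour - T_melt
Superheat = 909 - 856 = 53 deg C

53 deg C


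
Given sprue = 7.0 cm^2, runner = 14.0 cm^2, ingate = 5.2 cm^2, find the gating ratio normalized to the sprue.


Sprue:Runner:Ingate = 1 : 14.0/7.0 : 5.2/7.0 = 1:2.00:0.74


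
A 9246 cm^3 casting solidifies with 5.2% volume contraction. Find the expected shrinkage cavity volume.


Formula: V_shrink = V_casting * shrinkage_pct / 100
V_shrink = 9246 cm^3 * 5.2 / 100 = 480.7920 cm^3

480.7920 cm^3


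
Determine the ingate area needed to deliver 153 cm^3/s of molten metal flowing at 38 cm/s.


Formula: A_ingate = Q / v  (continuity equation)
A = 153 cm^3/s / 38 cm/s = 4.0263 cm^2

4.0263 cm^2


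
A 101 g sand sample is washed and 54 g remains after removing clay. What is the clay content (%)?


Formula: Clay% = (W_total - W_washed) / W_total * 100
Clay mass = 101 - 54 = 47 g
Clay% = 47 / 101 * 100 = 46.5347%


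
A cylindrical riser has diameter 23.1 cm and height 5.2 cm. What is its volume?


Formula: V = pi * (D/2)^2 * H  (cylinder volume)
Radius = D/2 = 23.1/2 = 11.55 cm
V = pi * 11.55^2 * 5.2 = 2179.3008 cm^3


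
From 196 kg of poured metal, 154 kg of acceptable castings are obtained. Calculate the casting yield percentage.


Formula: Casting Yield = (W_good / W_total) * 100
Yield = (154 kg / 196 kg) * 100 = 78.5714%

78.5714%


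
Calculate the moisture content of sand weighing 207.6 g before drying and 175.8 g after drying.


Formula: MC = (W_wet - W_dry) / W_wet * 100
Water mass = 207.6 - 175.8 = 31.8 g
MC = 31.8 / 207.6 * 100 = 15.3179%

Final answer: 15.3179%


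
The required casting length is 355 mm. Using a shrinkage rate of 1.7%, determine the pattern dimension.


Formula: L_pattern = L_casting * (1 + shrinkage_rate/100)
Shrinkage factor = 1 + 1.7/100 = 1.017
L_pattern = 355 mm * 1.017 = 361.0350 mm

Final answer: 361.0350 mm


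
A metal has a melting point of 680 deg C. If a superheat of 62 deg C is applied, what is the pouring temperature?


Formula: T_pour = T_melt + Superheat
T_pour = 680 + 62 = 742 deg C

742 deg C


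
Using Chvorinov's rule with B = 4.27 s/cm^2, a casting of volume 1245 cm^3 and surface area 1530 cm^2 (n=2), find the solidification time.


Formula: t_s = B * (V/A)^n  (Chvorinov's rule, n=2)
Modulus M = V/A = 1245/1530 = 0.813725 cm
M^2 = 0.813725^2 = 0.662148 cm^2
t_s = 4.27 * 0.662148 = 2.8274 s

Answer: 2.8274 s


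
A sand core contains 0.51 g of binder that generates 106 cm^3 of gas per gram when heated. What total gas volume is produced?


Formula: V_gas = W_binder * gas_evolution_rate
V = 0.51 g * 106 cm^3/g = 54.0600 cm^3

54.0600 cm^3


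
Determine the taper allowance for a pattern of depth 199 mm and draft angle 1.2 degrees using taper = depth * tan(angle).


Formula: taper = depth * tan(draft_angle)
tan(1.2 deg) = 0.0209470
taper = 199 mm * 0.0209470 = 4.1685 mm

Final answer: 4.1685 mm


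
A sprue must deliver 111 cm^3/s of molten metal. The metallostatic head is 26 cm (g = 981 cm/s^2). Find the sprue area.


Formula: v = sqrt(2*g*h), A = Q/v
Velocity: v = sqrt(2 * 981 * 26) = sqrt(51012) = 225.8584 cm/s
Sprue area: A = Q / v = 111 / 225.8584 = 0.4915 cm^2

Answer: 0.4915 cm^2


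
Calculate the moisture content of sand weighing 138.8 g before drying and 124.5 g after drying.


Formula: MC = (W_wet - W_dry) / W_wet * 100
Water mass = 138.8 - 124.5 = 14.3 g
MC = 14.3 / 138.8 * 100 = 10.3026%

Final answer: 10.3026%


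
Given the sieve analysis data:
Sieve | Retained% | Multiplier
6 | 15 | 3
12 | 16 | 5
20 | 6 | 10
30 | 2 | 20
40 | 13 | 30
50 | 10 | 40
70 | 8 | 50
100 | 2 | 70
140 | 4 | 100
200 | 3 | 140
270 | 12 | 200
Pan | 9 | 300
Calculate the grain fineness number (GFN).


Formula: GFN = sum(pct * multiplier) / sum(pct)
sum(pct * multiplier) = 7475
sum(pct) = 100
GFN = 7475 / 100 = 74.75


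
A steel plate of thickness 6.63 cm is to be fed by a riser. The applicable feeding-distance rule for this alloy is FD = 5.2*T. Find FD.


Formula: FD = 5.2 * T  (riser feeding-distance rule)
FD = 5.2 * 6.63 cm = 34.4760 cm


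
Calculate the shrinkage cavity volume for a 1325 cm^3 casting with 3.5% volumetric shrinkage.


Formula: V_shrink = V_casting * shrinkage_pct / 100
V_shrink = 1325 cm^3 * 3.5 / 100 = 46.3750 cm^3


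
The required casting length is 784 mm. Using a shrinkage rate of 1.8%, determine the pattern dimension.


Formula: L_pattern = L_casting * (1 + shrinkage_rate/100)
Shrinkage factor = 1 + 1.8/100 = 1.018
L_pattern = 784 mm * 1.018 = 798.1120 mm

Final answer: 798.1120 mm


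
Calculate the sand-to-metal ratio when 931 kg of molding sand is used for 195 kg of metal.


Formula: Sand-to-Metal Ratio = W_sand / W_metal
Ratio = 931 kg / 195 kg = 4.7744


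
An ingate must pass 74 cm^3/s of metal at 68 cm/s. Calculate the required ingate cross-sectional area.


Formula: A_ingate = Q / v  (continuity equation)
A = 74 cm^3/s / 68 cm/s = 1.0882 cm^2


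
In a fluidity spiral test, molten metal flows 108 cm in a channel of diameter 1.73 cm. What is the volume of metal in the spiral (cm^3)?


Formula: V = pi * (d/2)^2 * L  (cylinder volume)
Radius = 1.73/2 = 0.865 cm
V = pi * 0.865^2 * 108 = 253.8668 cm^3

Final answer: 253.8668 cm^3


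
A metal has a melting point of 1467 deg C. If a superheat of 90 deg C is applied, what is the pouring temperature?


Formula: T_pour = T_melt + Superheat
T_pour = 1467 + 90 = 1557 deg C

Answer: 1557 deg C


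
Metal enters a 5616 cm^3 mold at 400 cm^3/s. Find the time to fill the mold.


Formula: t_fill = V_mold / Q_flow
t = 5616 cm^3 / 400 cm^3/s = 14.0400 s

14.0400 s


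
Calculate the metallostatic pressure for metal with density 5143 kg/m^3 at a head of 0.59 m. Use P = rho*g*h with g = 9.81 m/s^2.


Formula: P = rho * g * h
rho * g = 5143 * 9.81 = 50452.83 N/m^3
P = 50452.83 * 0.59 = 29767.1697 Pa

29767.1697 Pa


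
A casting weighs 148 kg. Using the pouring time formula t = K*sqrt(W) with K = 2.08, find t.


Formula: t = K * sqrt(W)
sqrt(W) = sqrt(148) = 12.16553
t = 2.08 * 12.16553 = 25.3043 s

Final answer: 25.3043 s


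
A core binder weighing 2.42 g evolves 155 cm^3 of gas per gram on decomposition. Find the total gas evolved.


Formula: V_gas = W_binder * gas_evolution_rate
V = 2.42 g * 155 cm^3/g = 375.1000 cm^3

375.1000 cm^3


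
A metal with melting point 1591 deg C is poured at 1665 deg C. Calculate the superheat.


Formula: Superheat = T_pour - T_melt
Superheat = 1665 - 1591 = 74 deg C

Answer: 74 deg C


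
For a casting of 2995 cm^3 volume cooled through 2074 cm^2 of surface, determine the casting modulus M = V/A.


Formula: Casting Modulus M = V / A
M = 2995 cm^3 / 2074 cm^2 = 1.4441 cm


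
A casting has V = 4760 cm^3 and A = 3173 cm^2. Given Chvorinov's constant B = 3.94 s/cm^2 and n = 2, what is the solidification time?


Formula: t_s = B * (V/A)^n  (Chvorinov's rule, n=2)
Modulus M = V/A = 4760/3173 = 1.500158 cm
M^2 = 1.500158^2 = 2.250474 cm^2
t_s = 3.94 * 2.250474 = 8.8669 s

Final answer: 8.8669 s


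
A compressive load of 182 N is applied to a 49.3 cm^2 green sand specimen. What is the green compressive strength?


Formula: Compressive Strength = Force / Area
Strength = 182 N / 49.3 cm^2 = 3.6917 N/cm^2

3.6917 N/cm^2


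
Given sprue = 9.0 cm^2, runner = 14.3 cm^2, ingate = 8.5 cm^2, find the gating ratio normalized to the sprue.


Sprue:Runner:Ingate = 1 : 14.3/9.0 : 8.5/9.0 = 1:1.59:0.94

Answer: 1:1.59:0.94


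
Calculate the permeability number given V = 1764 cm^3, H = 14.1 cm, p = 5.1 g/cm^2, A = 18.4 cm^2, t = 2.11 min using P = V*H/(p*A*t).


Formula: Permeability Number P = (V * H) / (p * A * t)
Numerator: V * H = 1764 * 14.1 = 24872.4
Denominator: p * A * t = 5.1 * 18.4 * 2.11 = 198.0024
P = 24872.4 / 198.0024 = 125.6167

125.6167


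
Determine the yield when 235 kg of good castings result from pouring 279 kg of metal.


Formula: Casting Yield = (W_good / W_total) * 100
Yield = (235 kg / 279 kg) * 100 = 84.2294%

Final answer: 84.2294%


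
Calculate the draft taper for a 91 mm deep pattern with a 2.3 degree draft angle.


Formula: taper = depth * tan(draft_angle)
tan(2.3 deg) = 0.0401641
taper = 91 mm * 0.0401641 = 3.6549 mm

Final answer: 3.6549 mm


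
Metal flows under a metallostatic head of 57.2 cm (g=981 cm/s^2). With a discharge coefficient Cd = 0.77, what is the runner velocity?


Formula: v = Cd * sqrt(2 * g * h)  (Torricelli with discharge coefficient)
2*g*h = 2 * 981 * 57.2 = 112226.4 cm^2/s^2
sqrt(112226.4) = 335.00209 cm/s
v = 0.77 * 335.00209 = 257.9516 cm/s

Answer: 257.9516 cm/s


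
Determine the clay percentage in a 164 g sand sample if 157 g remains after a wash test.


Formula: Clay% = (W_total - W_washed) / W_total * 100
Clay mass = 164 - 157 = 7 g
Clay% = 7 / 164 * 100 = 4.2683%

4.2683%


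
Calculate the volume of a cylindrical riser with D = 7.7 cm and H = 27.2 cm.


Formula: V = pi * (D/2)^2 * H  (cylinder volume)
Radius = D/2 = 7.7/2 = 3.85 cm
V = pi * 3.85^2 * 27.2 = 1266.6022 cm^3

1266.6022 cm^3


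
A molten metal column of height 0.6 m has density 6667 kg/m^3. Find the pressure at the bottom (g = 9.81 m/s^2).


Formula: P = rho * g * h
rho * g = 6667 * 9.81 = 65403.27 N/m^3
P = 65403.27 * 0.6 = 39241.9620 Pa

Final answer: 39241.9620 Pa


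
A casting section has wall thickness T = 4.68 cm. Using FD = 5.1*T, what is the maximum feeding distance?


Formula: FD = 5.1 * T  (riser feeding-distance rule)
FD = 5.1 * 4.68 cm = 23.8680 cm

23.8680 cm


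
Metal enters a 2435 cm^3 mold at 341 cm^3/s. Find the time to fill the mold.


Formula: t_fill = V_mold / Q_flow
t = 2435 cm^3 / 341 cm^3/s = 7.1408 s

Final answer: 7.1408 s


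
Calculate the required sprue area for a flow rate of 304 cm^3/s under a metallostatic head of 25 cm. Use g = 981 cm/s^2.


Formula: v = sqrt(2*g*h), A = Q/v
Velocity: v = sqrt(2 * 981 * 25) = sqrt(49050) = 221.4723 cm/s
Sprue area: A = Q / v = 304 / 221.4723 = 1.3726 cm^2

Final answer: 1.3726 cm^2


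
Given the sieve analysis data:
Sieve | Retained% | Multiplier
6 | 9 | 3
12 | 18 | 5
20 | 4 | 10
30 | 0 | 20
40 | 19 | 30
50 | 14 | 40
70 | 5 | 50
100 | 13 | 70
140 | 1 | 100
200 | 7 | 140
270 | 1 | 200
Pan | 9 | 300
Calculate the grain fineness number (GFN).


Formula: GFN = sum(pct * multiplier) / sum(pct)
sum(pct * multiplier) = 6427
sum(pct) = 100
GFN = 6427 / 100 = 64.27

Answer: 64.27


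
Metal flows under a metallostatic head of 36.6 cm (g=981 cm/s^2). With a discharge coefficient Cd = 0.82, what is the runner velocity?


Formula: v = Cd * sqrt(2 * g * h)  (Torricelli with discharge coefficient)
2*g*h = 2 * 981 * 36.6 = 71809.2 cm^2/s^2
sqrt(71809.2) = 267.97239 cm/s
v = 0.82 * 267.97239 = 219.7374 cm/s

219.7374 cm/s


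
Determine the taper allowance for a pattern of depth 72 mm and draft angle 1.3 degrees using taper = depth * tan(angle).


Formula: taper = depth * tan(draft_angle)
tan(1.3 deg) = 0.0226932
taper = 72 mm * 0.0226932 = 1.6339 mm

Answer: 1.6339 mm


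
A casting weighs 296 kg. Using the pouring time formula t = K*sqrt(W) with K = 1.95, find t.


Formula: t = K * sqrt(W)
sqrt(W) = sqrt(296) = 17.20465
t = 1.95 * 17.20465 = 33.5491 s

33.5491 s


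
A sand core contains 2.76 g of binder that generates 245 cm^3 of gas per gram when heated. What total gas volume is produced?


Formula: V_gas = W_binder * gas_evolution_rate
V = 2.76 g * 245 cm^3/g = 676.2000 cm^3


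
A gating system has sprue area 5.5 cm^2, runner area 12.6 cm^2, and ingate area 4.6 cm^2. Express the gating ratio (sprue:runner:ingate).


Sprue:Runner:Ingate = 1 : 12.6/5.5 : 4.6/5.5 = 1:2.29:0.84


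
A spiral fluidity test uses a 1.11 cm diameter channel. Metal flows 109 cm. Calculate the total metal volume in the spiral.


Formula: V = pi * (d/2)^2 * L  (cylinder volume)
Radius = 1.11/2 = 0.555 cm
V = pi * 0.555^2 * 109 = 105.4781 cm^3

Final answer: 105.4781 cm^3


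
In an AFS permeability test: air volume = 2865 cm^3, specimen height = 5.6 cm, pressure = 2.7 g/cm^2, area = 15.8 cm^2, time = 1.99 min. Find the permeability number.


Formula: Permeability Number P = (V * H) / (p * A * t)
Numerator: V * H = 2865 * 5.6 = 16044.0
Denominator: p * A * t = 2.7 * 15.8 * 1.99 = 84.8934
P = 16044.0 / 84.8934 = 188.9900

Final answer: 188.9900


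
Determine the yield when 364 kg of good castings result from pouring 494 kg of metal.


Formula: Casting Yield = (W_good / W_total) * 100
Yield = (364 kg / 494 kg) * 100 = 73.6842%

Final answer: 73.6842%


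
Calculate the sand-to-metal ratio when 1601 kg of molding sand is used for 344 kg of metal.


Formula: Sand-to-Metal Ratio = W_sand / W_metal
Ratio = 1601 kg / 344 kg = 4.6541

Answer: 4.6541


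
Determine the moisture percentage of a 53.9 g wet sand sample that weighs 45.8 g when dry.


Formula: MC = (W_wet - W_dry) / W_wet * 100
Water mass = 53.9 - 45.8 = 8.1 g
MC = 8.1 / 53.9 * 100 = 15.0278%

Answer: 15.0278%


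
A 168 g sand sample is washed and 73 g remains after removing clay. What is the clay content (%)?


Formula: Clay% = (W_total - W_washed) / W_total * 100
Clay mass = 168 - 73 = 95 g
Clay% = 95 / 168 * 100 = 56.5476%


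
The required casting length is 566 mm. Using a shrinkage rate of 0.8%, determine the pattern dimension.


Formula: L_pattern = L_casting * (1 + shrinkage_rate/100)
Shrinkage factor = 1 + 0.8/100 = 1.008
L_pattern = 566 mm * 1.008 = 570.5280 mm


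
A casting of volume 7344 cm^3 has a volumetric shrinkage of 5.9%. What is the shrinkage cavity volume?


Formula: V_shrink = V_casting * shrinkage_pct / 100
V_shrink = 7344 cm^3 * 5.9 / 100 = 433.2960 cm^3

433.2960 cm^3


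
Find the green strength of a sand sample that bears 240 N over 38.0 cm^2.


Formula: Compressive Strength = Force / Area
Strength = 240 N / 38.0 cm^2 = 6.3158 N/cm^2

6.3158 N/cm^2


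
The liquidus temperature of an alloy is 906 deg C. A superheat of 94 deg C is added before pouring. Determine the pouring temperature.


Formula: T_pour = T_melt + Superheat
T_pour = 906 + 94 = 1000 deg C


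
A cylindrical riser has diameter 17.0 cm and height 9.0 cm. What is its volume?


Formula: V = pi * (D/2)^2 * H  (cylinder volume)
Radius = D/2 = 17.0/2 = 8.5 cm
V = pi * 8.5^2 * 9.0 = 2042.8206 cm^3

Answer: 2042.8206 cm^3


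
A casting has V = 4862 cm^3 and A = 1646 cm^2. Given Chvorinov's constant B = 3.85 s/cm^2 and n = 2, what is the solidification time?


Formula: t_s = B * (V/A)^n  (Chvorinov's rule, n=2)
Modulus M = V/A = 4862/1646 = 2.953827 cm
M^2 = 2.953827^2 = 8.725094 cm^2
t_s = 3.85 * 8.725094 = 33.5916 s


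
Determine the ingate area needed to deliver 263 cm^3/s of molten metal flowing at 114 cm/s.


Formula: A_ingate = Q / v  (continuity equation)
A = 263 cm^3/s / 114 cm/s = 2.3070 cm^2

Final answer: 2.3070 cm^2


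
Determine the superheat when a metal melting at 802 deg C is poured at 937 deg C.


Formula: Superheat = T_pour - T_melt
Superheat = 937 - 802 = 135 deg C

Answer: 135 deg C


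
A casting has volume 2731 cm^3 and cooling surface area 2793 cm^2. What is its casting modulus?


Formula: Casting Modulus M = V / A
M = 2731 cm^3 / 2793 cm^2 = 0.9778 cm


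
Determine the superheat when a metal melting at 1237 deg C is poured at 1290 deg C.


Formula: Superheat = T_pour - T_melt
Superheat = 1290 - 1237 = 53 deg C

Final answer: 53 deg C


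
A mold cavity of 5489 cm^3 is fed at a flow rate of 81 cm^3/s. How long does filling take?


Formula: t_fill = V_mold / Q_flow
t = 5489 cm^3 / 81 cm^3/s = 67.7654 s

Answer: 67.7654 s


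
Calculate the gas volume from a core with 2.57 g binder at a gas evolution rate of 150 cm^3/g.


Formula: V_gas = W_binder * gas_evolution_rate
V = 2.57 g * 150 cm^3/g = 385.5000 cm^3

Final answer: 385.5000 cm^3


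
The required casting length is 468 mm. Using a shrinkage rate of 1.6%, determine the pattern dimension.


Formula: L_pattern = L_casting * (1 + shrinkage_rate/100)
Shrinkage factor = 1 + 1.6/100 = 1.016
L_pattern = 468 mm * 1.016 = 475.4880 mm

Final answer: 475.4880 mm


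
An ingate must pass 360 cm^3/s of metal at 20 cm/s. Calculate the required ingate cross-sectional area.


Formula: A_ingate = Q / v  (continuity equation)
A = 360 cm^3/s / 20 cm/s = 18.0000 cm^2

18.0000 cm^2


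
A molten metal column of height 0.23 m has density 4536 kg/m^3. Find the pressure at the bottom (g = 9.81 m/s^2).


Formula: P = rho * g * h
rho * g = 4536 * 9.81 = 44498.16 N/m^3
P = 44498.16 * 0.23 = 10234.5768 Pa

10234.5768 Pa


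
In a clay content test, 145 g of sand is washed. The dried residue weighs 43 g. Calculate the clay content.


Formula: Clay% = (W_total - W_washed) / W_total * 100
Clay mass = 145 - 43 = 102 g
Clay% = 102 / 145 * 100 = 70.3448%


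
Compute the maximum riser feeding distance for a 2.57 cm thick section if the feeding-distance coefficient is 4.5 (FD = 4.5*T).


Formula: FD = 4.5 * T  (riser feeding-distance rule)
FD = 4.5 * 2.57 cm = 11.5650 cm

Answer: 11.5650 cm


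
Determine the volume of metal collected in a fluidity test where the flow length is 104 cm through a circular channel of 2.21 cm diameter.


Formula: V = pi * (d/2)^2 * L  (cylinder volume)
Radius = 2.21/2 = 1.105 cm
V = pi * 1.105^2 * 104 = 398.9402 cm^3


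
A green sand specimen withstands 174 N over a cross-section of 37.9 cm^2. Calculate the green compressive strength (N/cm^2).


Formula: Compressive Strength = Force / Area
Strength = 174 N / 37.9 cm^2 = 4.5910 N/cm^2

4.5910 N/cm^2


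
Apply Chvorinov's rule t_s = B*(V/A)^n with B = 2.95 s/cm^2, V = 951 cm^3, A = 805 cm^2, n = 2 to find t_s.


Formula: t_s = B * (V/A)^n  (Chvorinov's rule, n=2)
Modulus M = V/A = 951/805 = 1.181366 cm
M^2 = 1.181366^2 = 1.395626 cm^2
t_s = 2.95 * 1.395626 = 4.1171 s

Answer: 4.1171 s


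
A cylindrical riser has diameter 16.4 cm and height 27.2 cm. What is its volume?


Formula: V = pi * (D/2)^2 * H  (cylinder volume)
Radius = D/2 = 16.4/2 = 8.2 cm
V = pi * 8.2^2 * 27.2 = 5745.7468 cm^3

5745.7468 cm^3


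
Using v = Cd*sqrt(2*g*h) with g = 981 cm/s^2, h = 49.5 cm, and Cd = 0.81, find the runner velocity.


Formula: v = Cd * sqrt(2 * g * h)  (Torricelli with discharge coefficient)
2*g*h = 2 * 981 * 49.5 = 97119.0 cm^2/s^2
sqrt(97119.0) = 311.63921 cm/s
v = 0.81 * 311.63921 = 252.4278 cm/s

Answer: 252.4278 cm/s


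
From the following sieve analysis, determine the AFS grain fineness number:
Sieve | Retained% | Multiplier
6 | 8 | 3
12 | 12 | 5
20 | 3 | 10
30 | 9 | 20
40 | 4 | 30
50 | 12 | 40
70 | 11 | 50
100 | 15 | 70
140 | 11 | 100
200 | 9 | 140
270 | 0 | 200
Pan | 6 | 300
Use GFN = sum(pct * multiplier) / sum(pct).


Formula: GFN = sum(pct * multiplier) / sum(pct)
sum(pct * multiplier) = 6654
sum(pct) = 100
GFN = 6654 / 100 = 66.54


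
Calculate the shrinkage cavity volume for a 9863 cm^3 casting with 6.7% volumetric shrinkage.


Formula: V_shrink = V_casting * shrinkage_pct / 100
V_shrink = 9863 cm^3 * 6.7 / 100 = 660.8210 cm^3


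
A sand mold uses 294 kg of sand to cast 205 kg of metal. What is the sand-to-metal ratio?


Formula: Sand-to-Metal Ratio = W_sand / W_metal
Ratio = 294 kg / 205 kg = 1.4341

Answer: 1.4341


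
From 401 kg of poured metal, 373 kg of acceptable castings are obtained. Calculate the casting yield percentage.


Formula: Casting Yield = (W_good / W_total) * 100
Yield = (373 kg / 401 kg) * 100 = 93.0175%

Answer: 93.0175%


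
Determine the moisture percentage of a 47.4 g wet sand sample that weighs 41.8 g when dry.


Formula: MC = (W_wet - W_dry) / W_wet * 100
Water mass = 47.4 - 41.8 = 5.6 g
MC = 5.6 / 47.4 * 100 = 11.8143%


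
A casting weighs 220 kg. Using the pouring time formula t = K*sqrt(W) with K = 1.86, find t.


Formula: t = K * sqrt(W)
sqrt(W) = sqrt(220) = 14.83240
t = 1.86 * 14.83240 = 27.5883 s

Answer: 27.5883 s


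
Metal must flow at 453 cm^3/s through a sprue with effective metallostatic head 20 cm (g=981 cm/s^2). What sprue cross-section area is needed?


Formula: v = sqrt(2*g*h), A = Q/v
Velocity: v = sqrt(2 * 981 * 20) = sqrt(39240) = 198.0909 cm/s
Sprue area: A = Q / v = 453 / 198.0909 = 2.2868 cm^2

Final answer: 2.2868 cm^2


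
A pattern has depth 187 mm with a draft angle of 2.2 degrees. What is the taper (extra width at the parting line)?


Formula: taper = depth * tan(draft_angle)
tan(2.2 deg) = 0.0384161
taper = 187 mm * 0.0384161 = 7.1838 mm

Answer: 7.1838 mm


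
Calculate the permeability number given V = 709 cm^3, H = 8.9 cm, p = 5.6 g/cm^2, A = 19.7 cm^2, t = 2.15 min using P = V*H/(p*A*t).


Formula: Permeability Number P = (V * H) / (p * A * t)
Numerator: V * H = 709 * 8.9 = 6310.1
Denominator: p * A * t = 5.6 * 19.7 * 2.15 = 237.188
P = 6310.1 / 237.188 = 26.6038


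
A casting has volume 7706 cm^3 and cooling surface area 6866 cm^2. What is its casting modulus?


Formula: Casting Modulus M = V / A
M = 7706 cm^3 / 6866 cm^2 = 1.1223 cm

Answer: 1.1223 cm


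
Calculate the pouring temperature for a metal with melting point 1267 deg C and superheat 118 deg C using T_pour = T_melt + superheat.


Formula: T_pour = T_melt + Superheat
T_pour = 1267 + 118 = 1385 deg C

Final answer: 1385 deg C


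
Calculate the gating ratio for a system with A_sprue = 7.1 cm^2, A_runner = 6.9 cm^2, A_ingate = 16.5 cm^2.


Sprue:Runner:Ingate = 1 : 6.9/7.1 : 16.5/7.1 = 1:0.97:2.32

Final answer: 1:0.97:2.32


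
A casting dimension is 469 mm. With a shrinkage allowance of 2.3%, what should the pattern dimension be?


Formula: L_pattern = L_casting * (1 + shrinkage_rate/100)
Shrinkage factor = 1 + 2.3/100 = 1.023
L_pattern = 469 mm * 1.023 = 479.7870 mm

Final answer: 479.7870 mm


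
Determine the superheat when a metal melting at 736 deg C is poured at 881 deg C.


Formula: Superheat = T_pour - T_melt
Superheat = 881 - 736 = 145 deg C

Final answer: 145 deg C


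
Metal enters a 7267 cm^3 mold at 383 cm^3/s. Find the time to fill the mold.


Formula: t_fill = V_mold / Q_flow
t = 7267 cm^3 / 383 cm^3/s = 18.9739 s

18.9739 s


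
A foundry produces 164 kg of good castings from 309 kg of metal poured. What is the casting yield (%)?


Formula: Casting Yield = (W_good / W_total) * 100
Yield = (164 kg / 309 kg) * 100 = 53.0744%


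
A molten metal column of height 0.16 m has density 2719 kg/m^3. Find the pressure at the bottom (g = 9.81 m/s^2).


Formula: P = rho * g * h
rho * g = 2719 * 9.81 = 26673.39 N/m^3
P = 26673.39 * 0.16 = 4267.7424 Pa

Final answer: 4267.7424 Pa


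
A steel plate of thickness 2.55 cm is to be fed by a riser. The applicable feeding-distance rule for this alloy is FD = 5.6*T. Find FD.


Formula: FD = 5.6 * T  (riser feeding-distance rule)
FD = 5.6 * 2.55 cm = 14.2800 cm

Answer: 14.2800 cm


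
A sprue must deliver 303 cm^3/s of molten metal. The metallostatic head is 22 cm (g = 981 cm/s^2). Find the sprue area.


Formula: v = sqrt(2*g*h), A = Q/v
Velocity: v = sqrt(2 * 981 * 22) = sqrt(43164) = 207.7595 cm/s
Sprue area: A = Q / v = 303 / 207.7595 = 1.4584 cm^2


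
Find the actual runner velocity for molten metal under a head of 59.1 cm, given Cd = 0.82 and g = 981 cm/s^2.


Formula: v = Cd * sqrt(2 * g * h)  (Torricelli with discharge coefficient)
2*g*h = 2 * 981 * 59.1 = 115954.2 cm^2/s^2
sqrt(115954.2) = 340.52048 cm/s
v = 0.82 * 340.52048 = 279.2268 cm/s

Final answer: 279.2268 cm/s


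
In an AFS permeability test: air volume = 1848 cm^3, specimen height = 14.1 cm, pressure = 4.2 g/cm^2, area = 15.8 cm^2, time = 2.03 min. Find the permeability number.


Formula: Permeability Number P = (V * H) / (p * A * t)
Numerator: V * H = 1848 * 14.1 = 26056.8
Denominator: p * A * t = 4.2 * 15.8 * 2.03 = 134.7108
P = 26056.8 / 134.7108 = 193.4277

193.4277


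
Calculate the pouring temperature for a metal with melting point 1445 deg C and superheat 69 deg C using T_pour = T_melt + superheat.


Formula: T_pour = T_melt + Superheat
T_pour = 1445 + 69 = 1514 deg C

Final answer: 1514 deg C
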